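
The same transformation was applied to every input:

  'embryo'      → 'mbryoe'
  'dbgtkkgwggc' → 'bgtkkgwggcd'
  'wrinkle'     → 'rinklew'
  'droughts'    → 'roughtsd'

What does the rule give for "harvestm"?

Looking at the pairs, the operation is to move the first character to the end.
On "harvestm" that produces "arvestmh".

arvestmh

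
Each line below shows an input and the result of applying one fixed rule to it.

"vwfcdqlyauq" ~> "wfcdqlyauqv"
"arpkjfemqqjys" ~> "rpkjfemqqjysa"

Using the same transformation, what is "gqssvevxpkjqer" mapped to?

qssvevxpkjqerg

Each output is the input with this applied: move the first character to the end.
Doing the same to "gqssvevxpkjqer": "qssvevxpkjqerg".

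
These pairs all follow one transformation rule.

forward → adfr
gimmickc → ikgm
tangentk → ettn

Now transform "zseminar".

The pattern: keep every other character starting from the first (positions 1st, 3rd, 5th, ...), then move the last 2 characters to the front (rotate right by 2).
"zseminar" → "iaze".
(Check on "gimmickc": → "gmik" → "ikgm" ✓)

iaze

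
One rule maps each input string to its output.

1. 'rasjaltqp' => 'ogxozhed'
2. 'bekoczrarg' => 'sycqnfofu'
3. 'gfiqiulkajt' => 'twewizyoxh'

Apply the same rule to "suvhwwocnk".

ijvkkcqby

What's happening: delete the first character, then shift every letter 12 places backward in the alphabet (wrapping around).
"suvhwwocnk" → "uvhwwocnk" → "ijvkkcqby".
(Check on "rasjaltqp": → "asjaltqp" → "ogxozhed" ✓)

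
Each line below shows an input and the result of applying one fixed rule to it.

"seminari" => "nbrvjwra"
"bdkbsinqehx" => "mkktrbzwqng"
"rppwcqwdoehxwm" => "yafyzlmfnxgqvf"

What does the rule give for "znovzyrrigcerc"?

wiexhiaaprnlla

Rule — shift every letter 9 places forward in the alphabet (wrapping around), then swap each adjacent pair of characters (1↔2, 3↔4, ...).
On "znovzyrrigcerc": the first step gives "iwxeihaarplnal", and the second then gives "wiexhiaaprnlla".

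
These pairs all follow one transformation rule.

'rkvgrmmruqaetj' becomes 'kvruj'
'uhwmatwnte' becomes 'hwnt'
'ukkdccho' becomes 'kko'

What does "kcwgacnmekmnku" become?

Looking at the pairs, the operation is to swap each adjacent pair of characters (1↔2, 3↔4, ...), then keep one character in every 3, starting at position 1 (positions 1st, 4th, 7th, ...).
For "kcwgacnmekmnku", step one produces "ckgwcamnkenmuk"; step two turns that into "cwmeu".

cwmeu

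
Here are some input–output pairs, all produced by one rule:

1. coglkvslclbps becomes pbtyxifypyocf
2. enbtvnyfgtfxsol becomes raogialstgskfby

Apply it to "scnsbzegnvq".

fpafomrtaid

Looking at the pairs, the operation is to shift every letter 13 places forward in the alphabet (wrapping around) — i.e. ROT13.
On "scnsbzegnvq" that produces "fpafomrtaid".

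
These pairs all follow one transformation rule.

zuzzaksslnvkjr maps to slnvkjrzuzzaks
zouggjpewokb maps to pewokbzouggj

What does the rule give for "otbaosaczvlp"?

aczvlpotbaos

The transformation: swap the front and back halves of the string.
So "otbaosaczvlp" becomes "aczvlpotbaos".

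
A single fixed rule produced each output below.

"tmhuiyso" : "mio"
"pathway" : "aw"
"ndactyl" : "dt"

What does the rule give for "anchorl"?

The rule is to keep one character in every 3, starting at position 2 (positions 2nd, 5th, 8th, ...).
For "anchorl" the result is "no".

no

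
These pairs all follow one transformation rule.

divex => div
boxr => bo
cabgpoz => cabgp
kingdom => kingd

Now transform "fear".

fe

The pattern: delete the last 2 characters.
Doing the same to "fear": "fe".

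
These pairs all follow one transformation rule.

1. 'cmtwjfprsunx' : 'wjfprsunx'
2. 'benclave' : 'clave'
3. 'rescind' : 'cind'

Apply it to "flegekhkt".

gekhkt

What's happening: delete the first 3 characters.
Doing the same to "flegekhkt": "gekhkt".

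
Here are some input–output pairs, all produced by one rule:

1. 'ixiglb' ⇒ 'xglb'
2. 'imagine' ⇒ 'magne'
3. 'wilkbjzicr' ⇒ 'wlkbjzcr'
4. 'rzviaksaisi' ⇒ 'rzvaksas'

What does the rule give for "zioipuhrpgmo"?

zopuhrpgmo

Each output is the input with this applied: remove every "i".
Applying that to "zioipuhrpgmo" gives "zopuhrpgmo".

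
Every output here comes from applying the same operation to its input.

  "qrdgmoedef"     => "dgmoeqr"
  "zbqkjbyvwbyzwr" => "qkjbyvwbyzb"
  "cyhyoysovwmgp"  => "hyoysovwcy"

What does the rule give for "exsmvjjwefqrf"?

smvjjwefex

The rule is to delete the last 3 characters, then move the first 2 characters to the end (rotate left by 2).
Starting from "exsmvjjwefqrf": after the first operation, "exsmvjjwef"; after the second, "smvjjwefex".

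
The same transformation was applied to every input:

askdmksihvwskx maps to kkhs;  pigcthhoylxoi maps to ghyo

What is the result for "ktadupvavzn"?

apv

The rule is to keep one character in every 3, starting at position 3 (positions 3rd, 6th, 9th, ...).
Applying that to "ktadupvavzn" gives "apv".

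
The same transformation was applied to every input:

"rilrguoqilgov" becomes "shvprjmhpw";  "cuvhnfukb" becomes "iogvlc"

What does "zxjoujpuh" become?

pvkqvi

Each output is the input with this applied: shift every letter 1 place forward in the alphabet (wrapping around), then delete the first 3 characters.
On "zxjoujpuh": the first step gives "aykpvkqvi", and the second then gives "pvkqvi".
(Check on "cuvhnfukb": → "dvwiogvlc" → "iogvlc" ✓)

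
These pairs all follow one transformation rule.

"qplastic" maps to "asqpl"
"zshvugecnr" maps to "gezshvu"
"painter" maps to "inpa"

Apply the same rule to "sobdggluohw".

Rule — delete the last 3 characters, then move the last 2 characters to the front (rotate right by 2).
For "sobdggluohw", step one produces "sobdgglu"; step two turns that into "lusobdgg".

lusobdgg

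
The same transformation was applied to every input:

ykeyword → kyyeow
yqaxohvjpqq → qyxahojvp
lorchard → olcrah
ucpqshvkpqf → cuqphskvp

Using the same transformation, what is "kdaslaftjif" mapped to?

dksaaltfj

Each output is the input with this applied: delete the last 2 characters, then swap each adjacent pair of characters (1↔2, 3↔4, ...).
On "kdaslaftjif": the first step gives "kdaslaftj", and the second then gives "dksaaltfj".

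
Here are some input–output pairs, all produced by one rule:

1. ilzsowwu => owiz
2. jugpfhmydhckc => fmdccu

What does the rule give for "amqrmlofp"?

The rule is to move the first 3 characters to the end (rotate left by 3), then keep every other character starting from the second (positions 2nd, 4th, 6th, ...).
Starting from "amqrmlofp": after the first operation, "rmlofpamq"; after the second, "mopm".

mopm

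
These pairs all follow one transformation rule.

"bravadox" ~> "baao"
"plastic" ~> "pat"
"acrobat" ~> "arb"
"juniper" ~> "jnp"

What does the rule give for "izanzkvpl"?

The pattern: delete the last character, then keep every other character starting from the first (positions 1st, 3rd, 5th, ...).
On "izanzkvpl": the first step gives "izanzkvp", and the second then gives "iazv".
(Check on "plastic": → "plasti" → "pat" ✓)

iazv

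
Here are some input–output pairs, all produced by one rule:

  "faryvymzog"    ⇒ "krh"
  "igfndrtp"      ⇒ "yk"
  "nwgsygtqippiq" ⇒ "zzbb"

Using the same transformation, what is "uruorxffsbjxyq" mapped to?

What's happening: shift every letter 7 places backward in the alphabet (wrapping around), then keep one character in every 3, starting at position 3 (positions 3rd, 6th, 9th, ...).
"uruorxffsbjxyq" → "nknhkqyylucqrj" → "nqlq".

nqlq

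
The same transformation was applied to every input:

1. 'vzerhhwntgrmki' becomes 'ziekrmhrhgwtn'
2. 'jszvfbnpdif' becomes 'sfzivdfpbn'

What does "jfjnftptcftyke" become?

fejknyfttfpct

In each case the input is transformed by: delete the first character, then take characters alternately from the front and the back (1st, last, 2nd, 2nd-last, ...).
"jfjnftptcftyke" → "fjnftptcftyke" → "fejknyfttfpct".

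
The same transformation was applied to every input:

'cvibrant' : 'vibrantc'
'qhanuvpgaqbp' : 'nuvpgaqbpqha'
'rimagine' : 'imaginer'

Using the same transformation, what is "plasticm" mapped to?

lasticmp

The transformation: move the last 3 characters to the front (rotate right by 3), then swap the front and back halves of the string.
Starting from "plasticm": after the first operation, "icmplast"; after the second, "lasticmp".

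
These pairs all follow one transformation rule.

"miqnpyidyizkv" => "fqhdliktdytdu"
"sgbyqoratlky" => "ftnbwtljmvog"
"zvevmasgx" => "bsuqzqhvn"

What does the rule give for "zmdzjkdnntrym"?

thuhyuefyiiom

Each output is the input with this applied: shift every letter 5 places backward in the alphabet (wrapping around), then move the last 2 characters to the front (rotate right by 2).
For "zmdzjkdnntrym", step one produces "uhyuefyiiomth"; step two turns that into "thuhyuefyiiom".
(Check on "miqnpyidyizkv": → "hdliktdytdufq" → "fqhdliktdytdu" ✓)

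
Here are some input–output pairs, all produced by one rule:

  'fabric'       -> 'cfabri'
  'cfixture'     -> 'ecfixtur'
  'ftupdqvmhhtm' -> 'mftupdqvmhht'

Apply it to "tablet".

ttable

The pattern: move the last character to the front.
So "tablet" becomes "ttable".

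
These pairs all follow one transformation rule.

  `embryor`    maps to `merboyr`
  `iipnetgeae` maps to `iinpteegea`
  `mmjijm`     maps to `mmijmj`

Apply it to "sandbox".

asdnobx

Rule — swap each adjacent pair of characters (1↔2, 3↔4, ...).
For "sandbox" the result is "asdnobx".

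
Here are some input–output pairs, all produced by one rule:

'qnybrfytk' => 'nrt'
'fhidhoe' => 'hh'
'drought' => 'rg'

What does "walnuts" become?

au

The transformation: keep one character in every 3, starting at position 2 (positions 2nd, 5th, 8th, ...).
On "walnuts" that produces "au".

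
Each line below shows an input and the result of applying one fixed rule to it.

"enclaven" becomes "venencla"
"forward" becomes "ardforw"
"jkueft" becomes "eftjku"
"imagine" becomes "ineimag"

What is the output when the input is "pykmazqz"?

zqzpykma

What's happening: move the last 3 characters to the front (rotate right by 3).
On "pykmazqz" that produces "zqzpykma".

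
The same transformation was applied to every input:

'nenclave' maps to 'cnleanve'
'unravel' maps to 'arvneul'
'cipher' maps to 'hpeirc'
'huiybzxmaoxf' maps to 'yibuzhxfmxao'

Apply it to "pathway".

The transformation: move the first 3 characters to the end (rotate left by 3), then take characters alternately from the front and the back (1st, last, 2nd, 2nd-last, ...).
"pathway" → "hwaypat" → "htwaapy".

htwaapy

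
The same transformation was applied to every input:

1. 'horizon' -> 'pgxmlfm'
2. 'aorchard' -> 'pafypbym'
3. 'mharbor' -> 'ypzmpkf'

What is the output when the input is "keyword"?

wumpbic

What's happening: move the first 2 characters to the end (rotate left by 2), then shift every letter 2 places backward in the alphabet (wrapping around).
Working it through for "keyword": intermediate "ywordke", final "wumpbic".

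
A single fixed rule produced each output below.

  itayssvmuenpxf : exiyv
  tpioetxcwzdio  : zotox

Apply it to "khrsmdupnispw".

Looking at the pairs, the operation is to keep one character in every 3, starting at position 1 (positions 1st, 4th, 7th, ...), then move the first 3 characters to the end (rotate left by 3).
Starting from "khrsmdupnispw": after the first operation, "ksuiw"; after the second, "iwksu".

iwksu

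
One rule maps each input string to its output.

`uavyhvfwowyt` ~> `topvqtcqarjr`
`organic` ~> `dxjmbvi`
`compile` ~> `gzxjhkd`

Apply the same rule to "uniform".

mhpidaj

The rule is to shift every letter 5 places backward in the alphabet (wrapping around), then move the last 2 characters to the front (rotate right by 2).
On "uniform" that produces "mhpidaj".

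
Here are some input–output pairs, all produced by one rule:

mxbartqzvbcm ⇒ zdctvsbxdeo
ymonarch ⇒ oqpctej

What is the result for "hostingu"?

The rule is to delete the first character, then shift every letter 2 places forward in the alphabet (wrapping around).
"hostingu" → "quvkpiw".

quvkpiw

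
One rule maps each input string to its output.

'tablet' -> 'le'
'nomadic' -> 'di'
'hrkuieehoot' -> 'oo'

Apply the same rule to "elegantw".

nt

Each output is the input with this applied: move the last 3 characters to the front (rotate right by 3), then keep only the first 2 characters.
"elegantw" → "ntwelega" → "nt".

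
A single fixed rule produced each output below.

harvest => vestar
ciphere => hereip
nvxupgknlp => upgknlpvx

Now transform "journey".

rneyou

The transformation: delete the first character, then move the first 2 characters to the end (rotate left by 2).
"journey" → "ourney" → "rneyou".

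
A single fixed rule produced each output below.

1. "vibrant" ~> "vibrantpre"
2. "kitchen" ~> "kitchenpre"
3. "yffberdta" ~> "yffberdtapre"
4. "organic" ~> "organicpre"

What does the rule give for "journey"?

journeypre

Looking at the pairs, the operation is to append "pre".
On "journey" that produces "journeypre".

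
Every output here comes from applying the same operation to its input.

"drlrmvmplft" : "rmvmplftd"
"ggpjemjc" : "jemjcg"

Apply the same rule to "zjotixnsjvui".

tixnsjvuiz

The rule is to move the first character to the end, then delete the first 2 characters.
Starting from "zjotixnsjvui": after the first operation, "jotixnsjvuiz"; after the second, "tixnsjvuiz".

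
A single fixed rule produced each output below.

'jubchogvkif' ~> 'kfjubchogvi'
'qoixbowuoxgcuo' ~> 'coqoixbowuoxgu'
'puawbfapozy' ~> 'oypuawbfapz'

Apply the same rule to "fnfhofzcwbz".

Rule — move the last 2 characters to the front (rotate right by 2), then swap the first and last characters.
On "fnfhofzcwbz": the first step gives "bzfnfhofzcw", and the second then gives "wzfnfhofzcb".

wzfnfhofzcb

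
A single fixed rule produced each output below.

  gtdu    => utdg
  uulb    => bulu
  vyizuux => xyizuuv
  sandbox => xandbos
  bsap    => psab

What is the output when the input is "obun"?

Each output is the input with this applied: swap the first and last characters.
For "obun" the result is "nbuo".

nbuo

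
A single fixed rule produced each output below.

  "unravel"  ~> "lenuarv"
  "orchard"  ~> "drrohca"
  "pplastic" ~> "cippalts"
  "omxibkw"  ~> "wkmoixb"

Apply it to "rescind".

Rule — move the last 2 characters to the front (rotate right by 2), then swap each adjacent pair of characters (1↔2, 3↔4, ...).
"rescind" → "ndresci" → "dnercsi".

dnercsi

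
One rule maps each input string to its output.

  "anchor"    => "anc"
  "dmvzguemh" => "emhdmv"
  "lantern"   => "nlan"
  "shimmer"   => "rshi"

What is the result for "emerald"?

deme

What's happening: move the first 3 characters to the end (rotate left by 3), then delete the first 3 characters.
Applying both steps to "emerald": "raldeme", then "deme".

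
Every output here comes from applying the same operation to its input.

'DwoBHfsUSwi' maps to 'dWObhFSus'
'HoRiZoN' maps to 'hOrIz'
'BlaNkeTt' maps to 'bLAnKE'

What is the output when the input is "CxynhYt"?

cXYNH

Looking at the pairs, the operation is to delete the last 2 characters, then flip the case of every letter.
"CxynhYt" → "Cxynh" → "cXYNH".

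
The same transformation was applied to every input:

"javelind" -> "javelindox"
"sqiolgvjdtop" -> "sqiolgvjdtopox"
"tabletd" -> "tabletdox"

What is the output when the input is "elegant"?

Rule — append "ox".
Applying that to "elegant" gives "elegantox".

elegantox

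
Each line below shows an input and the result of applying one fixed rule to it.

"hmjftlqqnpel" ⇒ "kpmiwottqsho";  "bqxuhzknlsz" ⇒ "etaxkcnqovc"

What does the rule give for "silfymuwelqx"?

vloibpxzhota

What's happening: shift every letter 3 places forward in the alphabet (wrapping around).
So "silfymuwelqx" becomes "vloibpxzhota".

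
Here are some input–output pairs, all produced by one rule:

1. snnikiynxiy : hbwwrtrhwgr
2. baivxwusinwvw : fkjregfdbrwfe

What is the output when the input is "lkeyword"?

The transformation: move the last character to the front, then shift every letter 9 places forward in the alphabet (wrapping around).
"lkeyword" → "dlkeywor" → "mutnhfxa".

mutnhfxa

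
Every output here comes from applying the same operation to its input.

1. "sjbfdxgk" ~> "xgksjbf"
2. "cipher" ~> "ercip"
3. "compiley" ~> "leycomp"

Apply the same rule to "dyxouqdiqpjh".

iqpjhdyxouq

Looking at the pairs, the operation is to swap the front and back halves of the string, then delete the first character.
On "dyxouqdiqpjh": the first step gives "diqpjhdyxouq", and the second then gives "iqpjhdyxouq".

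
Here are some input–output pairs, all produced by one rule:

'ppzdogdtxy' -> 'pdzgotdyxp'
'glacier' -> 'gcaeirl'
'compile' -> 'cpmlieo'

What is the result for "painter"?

Looking at the pairs, the operation is to swap each adjacent pair of characters (1↔2, 3↔4, ...), then move the first character to the end.
Applying both steps to "painter": "apnietr", then "pnietra".

pnietra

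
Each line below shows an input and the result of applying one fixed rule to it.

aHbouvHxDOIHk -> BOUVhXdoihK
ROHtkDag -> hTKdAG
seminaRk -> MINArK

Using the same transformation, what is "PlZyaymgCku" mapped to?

zYAYMGcKU

Looking at the pairs, the operation is to delete the first 2 characters, then flip the case of every letter.
Applying both steps to "PlZyaymgCku": "ZyaymgCku", then "zYAYMGcKU".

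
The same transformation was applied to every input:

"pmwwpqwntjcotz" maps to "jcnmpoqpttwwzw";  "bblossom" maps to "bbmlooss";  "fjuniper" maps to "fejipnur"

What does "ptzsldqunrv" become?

ldpnrqtsvuz

Each output is the input with this applied: sort the characters into alphabetical order, then swap each adjacent pair of characters (1↔2, 3↔4, ...).
For "ptzsldqunrv", step one produces "dlnpqrstuvz"; step two turns that into "ldpnrqtsvuz".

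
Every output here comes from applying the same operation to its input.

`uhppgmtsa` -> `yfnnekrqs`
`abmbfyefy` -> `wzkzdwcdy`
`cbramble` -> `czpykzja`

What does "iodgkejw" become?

The pattern: swap the first and last characters, then shift every letter 2 places backward in the alphabet (wrapping around).
"iodgkejw" → "wodgkeji" → "umbeichg".

umbeichg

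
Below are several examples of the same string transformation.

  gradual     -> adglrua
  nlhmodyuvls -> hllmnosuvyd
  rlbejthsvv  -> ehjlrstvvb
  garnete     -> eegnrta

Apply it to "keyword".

The pattern: sort the characters into alphabetical order, then move the first character to the end.
Working it through for "keyword": intermediate "dekorwy", final "ekorwyd".
(Check on "nlhmodyuvls": → "dhllmnosuvy" → "hllmnosuvyd" ✓)

ekorwyd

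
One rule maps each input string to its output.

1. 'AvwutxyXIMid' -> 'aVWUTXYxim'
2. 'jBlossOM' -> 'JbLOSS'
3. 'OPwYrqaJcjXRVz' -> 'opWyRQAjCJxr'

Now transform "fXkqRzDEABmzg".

The transformation: delete the last 2 characters, then flip the case of every letter.
On "fXkqRzDEABmzg": the first step gives "fXkqRzDEABm", and the second then gives "FxKQrZdeabM".

FxKQrZdeabM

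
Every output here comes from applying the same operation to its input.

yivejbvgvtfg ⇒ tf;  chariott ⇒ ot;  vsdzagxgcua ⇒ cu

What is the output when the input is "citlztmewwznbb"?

In each case the input is transformed by: move the last 3 characters to the front (rotate right by 3), then keep only the first 2 characters.
On "citlztmewwznbb": the first step gives "nbbcitlztmewwz", and the second then gives "nb".

nb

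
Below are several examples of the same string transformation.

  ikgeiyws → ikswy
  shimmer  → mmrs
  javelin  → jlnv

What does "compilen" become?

In each case the input is transformed by: sort the characters into alphabetical order, then delete the first 3 characters.
On "compilen": the first step gives "ceilmnop", and the second then gives "lmnop".
(Check on "shimmer": → "ehimmrs" → "mmrs" ✓)

lmnop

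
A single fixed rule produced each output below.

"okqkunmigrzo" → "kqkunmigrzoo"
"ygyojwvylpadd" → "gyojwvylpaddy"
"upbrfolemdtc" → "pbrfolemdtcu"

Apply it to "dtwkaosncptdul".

twkaosncptduld

Rule — move the first character to the end.
Doing the same to "dtwkaosncptdul": "twkaosncptduld".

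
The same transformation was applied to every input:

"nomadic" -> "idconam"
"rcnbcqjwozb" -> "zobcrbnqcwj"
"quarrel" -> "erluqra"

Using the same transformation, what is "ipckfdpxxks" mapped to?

kxspikcdfxp

Rule — swap each adjacent pair of characters (1↔2, 3↔4, ...), then move the last 3 characters to the front (rotate right by 3).
Working it through for "ipckfdpxxks": intermediate "pikcdfxpkxs", final "kxspikcdfxp".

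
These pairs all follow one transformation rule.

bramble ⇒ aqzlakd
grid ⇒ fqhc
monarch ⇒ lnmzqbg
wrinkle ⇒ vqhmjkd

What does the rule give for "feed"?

The rule is to shift every letter 1 place backward in the alphabet (wrapping around).
"feed" → "eddc".

eddc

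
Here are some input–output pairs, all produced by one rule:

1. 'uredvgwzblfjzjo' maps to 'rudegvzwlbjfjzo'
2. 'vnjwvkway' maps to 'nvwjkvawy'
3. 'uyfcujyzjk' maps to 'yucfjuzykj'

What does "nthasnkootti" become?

tnahnsoktoit

What's happening: swap each adjacent pair of characters (1↔2, 3↔4, ...).
Applying that to "nthasnkootti" gives "tnahnsoktoit".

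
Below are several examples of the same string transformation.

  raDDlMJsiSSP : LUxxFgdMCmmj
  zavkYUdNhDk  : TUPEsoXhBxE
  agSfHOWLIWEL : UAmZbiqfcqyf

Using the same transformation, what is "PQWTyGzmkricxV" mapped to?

jkqnSaTGELCWRp

The transformation: flip the case of every letter, then shift every letter 6 places backward in the alphabet (wrapping around).
On "PQWTyGzmkricxV": the first step gives "pqwtYgZMKRICXv", and the second then gives "jkqnSaTGELCWRp".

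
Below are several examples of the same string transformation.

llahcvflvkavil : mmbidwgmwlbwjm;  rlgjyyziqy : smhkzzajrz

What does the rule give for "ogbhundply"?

In each case the input is transformed by: shift every letter 1 place forward in the alphabet (wrapping around).
On "ogbhundply" that produces "phcivoeqmz".

phcivoeqmz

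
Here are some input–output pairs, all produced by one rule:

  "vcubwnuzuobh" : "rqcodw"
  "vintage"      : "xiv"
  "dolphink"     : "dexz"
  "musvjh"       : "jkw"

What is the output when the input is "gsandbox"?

Looking at the pairs, the operation is to keep every other character starting from the second (positions 2nd, 4th, 6th, ...), then shift every letter 11 places backward in the alphabet (wrapping around).
For "gsandbox", step one produces "snbx"; step two turns that into "hcqm".
(Check on "musvjh": → "uvh" → "jkw" ✓)

hcqm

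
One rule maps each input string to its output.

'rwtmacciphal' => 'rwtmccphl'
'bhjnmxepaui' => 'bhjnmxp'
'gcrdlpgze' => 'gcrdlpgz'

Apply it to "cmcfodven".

cmcfdvn

The transformation: remove every vowel.
So "cmcfodven" becomes "cmcfdvn".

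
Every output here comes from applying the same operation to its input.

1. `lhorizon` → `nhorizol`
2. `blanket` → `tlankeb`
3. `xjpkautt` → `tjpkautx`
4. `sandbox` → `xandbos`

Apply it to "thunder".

rhundet

The pattern: swap the first and last characters.
"thunder" → "rhundet".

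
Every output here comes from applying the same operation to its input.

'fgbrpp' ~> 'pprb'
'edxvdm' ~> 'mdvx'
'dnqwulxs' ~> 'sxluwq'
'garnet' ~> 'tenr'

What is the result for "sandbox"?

xobdn

What's happening: delete the first 2 characters, then reverse the string.
Starting from "sandbox": after the first operation, "ndbox"; after the second, "xobdn".
(Check on "edxvdm": → "xvdm" → "mdvx" ✓)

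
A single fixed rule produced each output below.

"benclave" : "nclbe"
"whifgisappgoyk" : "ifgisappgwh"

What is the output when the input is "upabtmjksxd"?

Looking at the pairs, the operation is to delete the last 3 characters, then move the first 2 characters to the end (rotate left by 2).
Applying that to "upabtmjksxd" gives "abtmjkup".

abtmjkup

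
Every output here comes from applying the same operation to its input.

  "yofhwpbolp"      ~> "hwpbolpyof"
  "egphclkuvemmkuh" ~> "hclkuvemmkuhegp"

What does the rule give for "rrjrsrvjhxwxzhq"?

Each output is the input with this applied: move the first 3 characters to the end (rotate left by 3).
On "rrjrsrvjhxwxzhq" that produces "rsrvjhxwxzhqrrj".

rsrvjhxwxzhqrrj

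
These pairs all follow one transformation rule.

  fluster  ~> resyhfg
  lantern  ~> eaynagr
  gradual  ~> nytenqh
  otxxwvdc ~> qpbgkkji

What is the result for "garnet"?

The transformation: shift every letter 13 places forward in the alphabet (wrapping around) — i.e. ROT13, then move the last 2 characters to the front (rotate right by 2).
"garnet" → "rgtnea".

rgtnea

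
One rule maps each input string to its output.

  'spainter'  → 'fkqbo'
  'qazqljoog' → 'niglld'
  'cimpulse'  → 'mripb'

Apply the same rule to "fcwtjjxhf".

The transformation: delete the first 3 characters, then shift every letter 3 places backward in the alphabet (wrapping around).
Doing the same to "fcwtjjxhf": "qgguec".

qgguec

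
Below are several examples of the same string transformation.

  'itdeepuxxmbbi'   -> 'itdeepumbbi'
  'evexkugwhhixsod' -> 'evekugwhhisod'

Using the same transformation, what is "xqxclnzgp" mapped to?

qclnzgp

The transformation: remove every "x".
So "xqxclnzgp" becomes "qclnzgp".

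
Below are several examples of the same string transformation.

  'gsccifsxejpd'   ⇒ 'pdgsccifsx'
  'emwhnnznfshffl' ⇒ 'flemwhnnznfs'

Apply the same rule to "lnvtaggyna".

nalnvtag

The rule is to move the last 2 characters to the front (rotate right by 2), then delete the last 2 characters.
Starting from "lnvtaggyna": after the first operation, "nalnvtaggy"; after the second, "nalnvtag".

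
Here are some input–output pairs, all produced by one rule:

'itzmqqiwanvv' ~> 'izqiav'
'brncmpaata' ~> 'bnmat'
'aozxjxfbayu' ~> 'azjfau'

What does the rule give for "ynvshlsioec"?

yvhsoc

Looking at the pairs, the operation is to keep every other character starting from the first (positions 1st, 3rd, 5th, ...).
So "ynvshlsioec" becomes "yvhsoc".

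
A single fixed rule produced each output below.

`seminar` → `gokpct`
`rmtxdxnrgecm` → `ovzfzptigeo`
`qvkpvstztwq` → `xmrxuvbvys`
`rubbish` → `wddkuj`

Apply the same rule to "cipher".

What's happening: delete the first character, then shift every letter 2 places forward in the alphabet (wrapping around).
Working it through for "cipher": intermediate "ipher", final "krjgt".

krjgt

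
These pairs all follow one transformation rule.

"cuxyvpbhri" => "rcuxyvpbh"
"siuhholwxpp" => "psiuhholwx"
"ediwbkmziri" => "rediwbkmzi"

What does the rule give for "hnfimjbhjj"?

jhnfimjbh

What's happening: delete the last character, then move the last character to the front.
"hnfimjbhjj" → "hnfimjbhj" → "jhnfimjbh".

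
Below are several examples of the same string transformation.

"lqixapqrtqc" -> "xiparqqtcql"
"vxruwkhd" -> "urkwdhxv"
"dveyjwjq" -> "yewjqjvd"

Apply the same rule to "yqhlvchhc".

lhcvhhcqy

Looking at the pairs, the operation is to swap each adjacent pair of characters (1↔2, 3↔4, ...), then move the first 2 characters to the end (rotate left by 2).
"yqhlvchhc" → "qylhcvhhc" → "lhcvhhcqy".
(Check on "lqixapqrtqc": → "qlxiparqqtc" → "xiparqqtcql" ✓)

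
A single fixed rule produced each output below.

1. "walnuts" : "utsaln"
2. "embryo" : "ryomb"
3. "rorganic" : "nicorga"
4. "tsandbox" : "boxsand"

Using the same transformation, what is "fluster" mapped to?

terlus

The pattern: delete the first character, then move the last 3 characters to the front (rotate right by 3).
On "fluster": the first step gives "luster", and the second then gives "terlus".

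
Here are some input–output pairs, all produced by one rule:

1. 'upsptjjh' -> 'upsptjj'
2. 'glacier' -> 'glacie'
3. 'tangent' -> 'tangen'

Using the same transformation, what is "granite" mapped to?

granit

The rule is to delete the last character.
So "granite" becomes "granit".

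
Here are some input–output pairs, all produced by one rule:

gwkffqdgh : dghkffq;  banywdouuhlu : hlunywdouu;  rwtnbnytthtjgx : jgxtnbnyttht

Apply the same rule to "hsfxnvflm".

The rule is to delete the first 2 characters, then move the last 3 characters to the front (rotate right by 3).
Working it through for "hsfxnvflm": intermediate "fxnvflm", final "flmfxnv".
(Check on "rwtnbnytthtjgx": → "tnbnytthtjgx" → "jgxtnbnyttht" ✓)

flmfxnv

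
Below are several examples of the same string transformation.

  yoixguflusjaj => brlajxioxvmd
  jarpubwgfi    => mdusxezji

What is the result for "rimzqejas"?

ulpcthmd

Rule — shift every letter 3 places forward in the alphabet (wrapping around), then delete the last character.
On "rimzqejas": the first step gives "ulpcthmdv", and the second then gives "ulpcthmd".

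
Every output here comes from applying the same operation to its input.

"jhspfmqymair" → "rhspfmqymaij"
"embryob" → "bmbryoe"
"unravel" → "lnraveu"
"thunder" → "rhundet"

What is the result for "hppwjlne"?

eppwjlnh

In each case the input is transformed by: swap the first and last characters.
Applying that to "hppwjlne" gives "eppwjlnh".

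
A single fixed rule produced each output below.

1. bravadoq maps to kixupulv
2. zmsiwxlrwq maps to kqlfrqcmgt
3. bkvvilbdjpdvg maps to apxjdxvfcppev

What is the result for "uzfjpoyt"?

What's happening: reverse the string, then shift every letter 6 places backward in the alphabet (wrapping around).
Working it through for "uzfjpoyt": intermediate "tyopjfzu", final "nsijdzto".

nsijdzto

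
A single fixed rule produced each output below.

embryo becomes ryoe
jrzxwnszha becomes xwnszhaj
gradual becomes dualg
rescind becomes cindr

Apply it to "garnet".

netg

The transformation: move the first character to the end, then delete the first 2 characters.
"garnet" → "arnetg" → "netg".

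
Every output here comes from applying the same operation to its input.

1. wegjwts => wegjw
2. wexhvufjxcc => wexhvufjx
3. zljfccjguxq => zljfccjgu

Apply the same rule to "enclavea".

The transformation: delete the last 2 characters.
"enclavea" → "enclav".

enclav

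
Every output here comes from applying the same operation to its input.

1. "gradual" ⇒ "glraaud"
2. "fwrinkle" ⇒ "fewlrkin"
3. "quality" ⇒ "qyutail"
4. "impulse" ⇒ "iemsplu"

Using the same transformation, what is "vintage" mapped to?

Rule — take characters alternately from the front and the back (1st, last, 2nd, 2nd-last, ...).
Doing the same to "vintage": "veignat".

veignat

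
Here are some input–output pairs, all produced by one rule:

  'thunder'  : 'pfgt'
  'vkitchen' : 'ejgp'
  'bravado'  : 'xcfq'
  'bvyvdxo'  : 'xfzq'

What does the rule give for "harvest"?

xguv

Rule — shift every letter 2 places forward in the alphabet (wrapping around), then keep only the last 4 characters.
"harvest" → "jctxguv" → "xguv".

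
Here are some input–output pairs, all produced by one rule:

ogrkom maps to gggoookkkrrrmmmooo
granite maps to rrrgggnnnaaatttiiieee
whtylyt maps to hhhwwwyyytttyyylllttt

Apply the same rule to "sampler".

Rule — swap each adjacent pair of characters (1↔2, 3↔4, ...), then repeat every character 3 times.
On "sampler": the first step gives "aspmelr", and the second then gives "aaassspppmmmeeelllrrr".

aaassspppmmmeeelllrrr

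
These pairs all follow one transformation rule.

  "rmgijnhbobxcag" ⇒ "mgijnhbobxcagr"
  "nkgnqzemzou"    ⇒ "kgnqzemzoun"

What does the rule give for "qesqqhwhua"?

The transformation: move the first character to the end.
On "qesqqhwhua" that produces "esqqhwhuaq".

esqqhwhuaq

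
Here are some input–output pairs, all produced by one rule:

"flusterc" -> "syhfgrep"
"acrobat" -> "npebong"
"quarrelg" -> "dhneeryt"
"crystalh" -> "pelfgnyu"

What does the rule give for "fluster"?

Looking at the pairs, the operation is to shift every letter 13 places forward in the alphabet (wrapping around) — i.e. ROT13.
For "fluster" the result is "syhfgre".

syhfgre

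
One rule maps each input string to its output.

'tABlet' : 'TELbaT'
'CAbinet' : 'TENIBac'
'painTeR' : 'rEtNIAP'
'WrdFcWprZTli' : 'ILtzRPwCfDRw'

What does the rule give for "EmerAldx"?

XDLaREMe

Rule — reverse the string, then flip the case of every letter.
On "EmerAldx": the first step gives "xdlAremE", and the second then gives "XDLaREMe".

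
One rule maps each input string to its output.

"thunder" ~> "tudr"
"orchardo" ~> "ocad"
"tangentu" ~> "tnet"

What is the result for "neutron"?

nurn

Each output is the input with this applied: keep every other character starting from the first (positions 1st, 3rd, 5th, ...).
Doing the same to "neutron": "nurn".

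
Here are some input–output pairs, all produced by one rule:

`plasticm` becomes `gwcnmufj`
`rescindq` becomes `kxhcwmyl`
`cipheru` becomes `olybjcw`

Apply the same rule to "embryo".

What's happening: reverse the string, then shift every letter 6 places backward in the alphabet (wrapping around).
Applying both steps to "embryo": "oyrbme", then "islvgy".

islvgy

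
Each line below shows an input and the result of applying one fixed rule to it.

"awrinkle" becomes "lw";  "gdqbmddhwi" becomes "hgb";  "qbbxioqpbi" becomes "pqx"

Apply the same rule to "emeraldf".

In each case the input is transformed by: swap the front and back halves of the string, then keep one character in every 3, starting at position 3 (positions 3rd, 6th, 9th, ...).
"emeraldf" → "aldfemer" → "dm".

dm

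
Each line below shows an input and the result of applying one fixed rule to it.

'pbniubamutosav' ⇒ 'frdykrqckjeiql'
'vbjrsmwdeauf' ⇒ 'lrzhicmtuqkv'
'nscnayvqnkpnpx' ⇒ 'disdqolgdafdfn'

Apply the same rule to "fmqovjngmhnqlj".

Each output is the input with this applied: shift every letter 10 places backward in the alphabet (wrapping around).
On "fmqovjngmhnqlj" that produces "vcgelzdwcxdgbz".

vcgelzdwcxdgbz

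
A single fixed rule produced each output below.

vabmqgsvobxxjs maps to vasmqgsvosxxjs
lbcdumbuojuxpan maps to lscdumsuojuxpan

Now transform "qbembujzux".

Each output is the input with this applied: replace every "b" with "s".
So "qbembujzux" becomes "qsemsujzux".

qsemsujzux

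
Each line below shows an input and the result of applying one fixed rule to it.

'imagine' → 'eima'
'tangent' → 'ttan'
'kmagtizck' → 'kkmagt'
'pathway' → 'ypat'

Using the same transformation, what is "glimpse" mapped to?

The transformation: move the last character to the front, then delete the last 3 characters.
"glimpse" → "eglimps" → "egli".

egli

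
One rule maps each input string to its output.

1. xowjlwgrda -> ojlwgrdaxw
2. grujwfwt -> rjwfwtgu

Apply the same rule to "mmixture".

mxturemi

The rule is to move the first 2 characters to the end (rotate left by 2), then swap the first and last characters.
For "mmixture", step one produces "ixturemm"; step two turns that into "mxturemi".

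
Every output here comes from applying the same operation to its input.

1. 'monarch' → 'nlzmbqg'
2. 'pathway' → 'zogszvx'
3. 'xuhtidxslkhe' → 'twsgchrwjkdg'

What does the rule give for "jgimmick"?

In each case the input is transformed by: swap each adjacent pair of characters (1↔2, 3↔4, ...), then shift every letter 1 place backward in the alphabet (wrapping around).
Starting from "jgimmick": after the first operation, "gjmiimkc"; after the second, "filhhljb".

filhhljb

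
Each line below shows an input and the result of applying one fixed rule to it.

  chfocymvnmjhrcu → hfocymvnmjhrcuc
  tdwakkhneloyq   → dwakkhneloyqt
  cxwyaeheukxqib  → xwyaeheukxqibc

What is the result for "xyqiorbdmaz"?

Looking at the pairs, the operation is to move the first character to the end.
On "xyqiorbdmaz" that produces "yqiorbdmazx".

yqiorbdmazx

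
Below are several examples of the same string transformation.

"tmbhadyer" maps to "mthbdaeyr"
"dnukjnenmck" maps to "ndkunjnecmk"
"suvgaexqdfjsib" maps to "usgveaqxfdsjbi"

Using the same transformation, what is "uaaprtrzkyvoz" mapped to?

In each case the input is transformed by: swap each adjacent pair of characters (1↔2, 3↔4, ...).
"uaaprtrzkyvoz" → "aupatrzrykovz".

aupatrzrykovz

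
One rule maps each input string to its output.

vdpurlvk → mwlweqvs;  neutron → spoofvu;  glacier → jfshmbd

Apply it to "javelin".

The transformation: move the last 3 characters to the front (rotate right by 3), then shift every letter 1 place forward in the alphabet (wrapping around).
On "javelin": the first step gives "linjave", and the second then gives "mjokbwf".

mjokbwf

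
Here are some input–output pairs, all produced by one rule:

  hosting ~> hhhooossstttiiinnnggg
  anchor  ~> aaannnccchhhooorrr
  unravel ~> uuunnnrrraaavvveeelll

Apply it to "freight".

fffrrreeeiiiggghhhttt

What's happening: repeat every character 3 times.
So "freight" becomes "fffrrreeeiiiggghhhttt".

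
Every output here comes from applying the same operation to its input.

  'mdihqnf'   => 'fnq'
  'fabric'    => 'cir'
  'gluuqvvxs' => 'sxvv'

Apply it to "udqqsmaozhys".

Looking at the pairs, the operation is to take characters alternately from the front and the back (1st, last, 2nd, 2nd-last, ...), then keep every other character starting from the second (positions 2nd, 4th, 6th, ...).
Applying both steps to "udqqsmaozhys": "usdyqhqzsoma", then "syhzoa".

syhzoa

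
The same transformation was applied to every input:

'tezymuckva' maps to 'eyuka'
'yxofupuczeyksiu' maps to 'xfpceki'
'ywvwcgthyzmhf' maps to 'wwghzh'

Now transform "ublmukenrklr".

Each output is the input with this applied: keep every other character starting from the second (positions 2nd, 4th, 6th, ...).
So "ublmukenrklr" becomes "bmknkr".

bmknkr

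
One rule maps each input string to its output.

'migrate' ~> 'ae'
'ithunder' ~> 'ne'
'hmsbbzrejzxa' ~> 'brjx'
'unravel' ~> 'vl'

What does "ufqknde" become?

ne

The rule is to keep every other character starting from the first (positions 1st, 3rd, 5th, ...), then delete the first 2 characters.
Starting from "ufqknde": after the first operation, "uqne"; after the second, "ne".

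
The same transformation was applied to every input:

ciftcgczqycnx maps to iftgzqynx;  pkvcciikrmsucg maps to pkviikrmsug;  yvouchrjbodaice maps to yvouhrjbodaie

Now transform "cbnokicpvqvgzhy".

The rule is to remove every "c".
For "cbnokicpvqvgzhy" the result is "bnokipvqvgzhy".

bnokipvqvgzhy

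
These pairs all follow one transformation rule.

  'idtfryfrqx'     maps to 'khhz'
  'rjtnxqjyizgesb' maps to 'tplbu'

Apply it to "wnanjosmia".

ypuc

The pattern: keep one character in every 3, starting at position 1 (positions 1st, 4th, 7th, ...), then shift every letter 2 places forward in the alphabet (wrapping around).
For "wnanjosmia", step one produces "wnsa"; step two turns that into "ypuc".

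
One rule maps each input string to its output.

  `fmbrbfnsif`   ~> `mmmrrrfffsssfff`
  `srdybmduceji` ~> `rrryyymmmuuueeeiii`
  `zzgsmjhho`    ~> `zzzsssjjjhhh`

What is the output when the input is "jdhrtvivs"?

Rule — keep every other character starting from the second (positions 2nd, 4th, 6th, ...), then repeat every character 3 times.
On "jdhrtvivs": the first step gives "drvv", and the second then gives "dddrrrvvvvvv".

dddrrrvvvvvv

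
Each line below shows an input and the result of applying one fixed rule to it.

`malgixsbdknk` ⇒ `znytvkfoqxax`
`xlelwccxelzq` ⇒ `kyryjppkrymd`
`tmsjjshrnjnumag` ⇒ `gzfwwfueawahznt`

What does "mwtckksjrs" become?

zjgpxxfwef

The pattern: shift every letter 13 places forward in the alphabet (wrapping around) — i.e. ROT13.
"mwtckksjrs" → "zjgpxxfwef".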